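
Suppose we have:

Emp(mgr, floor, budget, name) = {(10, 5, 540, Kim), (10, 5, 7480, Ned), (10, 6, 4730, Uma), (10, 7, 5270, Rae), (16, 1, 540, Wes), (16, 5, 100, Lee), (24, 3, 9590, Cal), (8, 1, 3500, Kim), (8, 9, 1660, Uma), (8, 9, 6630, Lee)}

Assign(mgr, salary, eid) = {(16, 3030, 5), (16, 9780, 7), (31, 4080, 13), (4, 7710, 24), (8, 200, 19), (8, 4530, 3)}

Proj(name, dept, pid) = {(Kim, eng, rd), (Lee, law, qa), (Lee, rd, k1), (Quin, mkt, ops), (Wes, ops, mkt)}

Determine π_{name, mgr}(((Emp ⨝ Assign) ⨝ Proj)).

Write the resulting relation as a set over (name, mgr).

{(Kim, 8), (Lee, 16), (Lee, 8), (Wes, 16)}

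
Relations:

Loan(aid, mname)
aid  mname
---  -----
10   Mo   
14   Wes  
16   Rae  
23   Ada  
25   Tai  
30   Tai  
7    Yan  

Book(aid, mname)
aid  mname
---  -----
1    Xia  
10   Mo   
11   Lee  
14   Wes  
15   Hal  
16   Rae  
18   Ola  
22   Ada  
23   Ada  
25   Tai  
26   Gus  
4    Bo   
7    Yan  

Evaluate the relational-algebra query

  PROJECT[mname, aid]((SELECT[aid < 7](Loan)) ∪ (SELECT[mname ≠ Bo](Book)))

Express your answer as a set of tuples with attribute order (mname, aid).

{(Ada, 22), (Ada, 23), (Gus, 26), (Hal, 15), (Lee, 11), (Mo, 10), (Ola, 18), (Rae, 16), (Tai, 25), (Wes, 14), (Xia, 1), (Yan, 7)}

Selection aid < 7: {}
Selection mname ≠ Bo: {(1, Xia), (10, Mo), (11, Lee), (14, Wes), (15, Hal), (16, Rae), (18, Ola), (22, Ada), (23, Ada), (25, Tai), (26, Gus), (7, Yan)}
Union: {} with {(1, Xia), (10, Mo), (11, Lee), (14, Wes), (15, Hal), (16, Rae), (18, Ola), (22, Ada), (23, Ada), (25, Tai), (26, Gus), (7, Yan)} → {(1, Xia), (10, Mo), (11, Lee), (14, Wes), (15, Hal), (16, Rae), (18, Ola), (22, Ada), (23, Ada), (25, Tai), (26, Gus), (7, Yan)}
Keep only column(s) mname, aid: {(Ada, 22), (Ada, 23), (Gus, 26), (Hal, 15), (Lee, 11), (Mo, 10), (Ola, 18), (Rae, 16), (Tai, 25), (Wes, 14), (Xia, 1), (Yan, 7)}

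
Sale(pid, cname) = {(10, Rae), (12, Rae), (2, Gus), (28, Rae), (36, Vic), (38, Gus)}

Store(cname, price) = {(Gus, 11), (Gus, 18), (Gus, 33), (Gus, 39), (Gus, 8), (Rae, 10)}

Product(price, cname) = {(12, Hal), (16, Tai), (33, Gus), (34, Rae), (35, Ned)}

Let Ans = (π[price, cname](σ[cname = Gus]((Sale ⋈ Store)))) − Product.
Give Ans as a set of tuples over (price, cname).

Sale ⋈ Store (natural join on cname): {(10, Rae, 10), (12, Rae, 10), (2, Gus, 11), (2, Gus, 18), (2, Gus, 33), (2, Gus, 39), (2, Gus, 8), (28, Rae, 10), (38, Gus, 11), (38, Gus, 18), (38, Gus, 33), (38, Gus, 39), (38, Gus, 8)}
Filtering on cname = Gus leaves {(2, Gus, 11), (2, Gus, 18), (2, Gus, 33), (2, Gus, 39), (2, Gus, 8), (38, Gus, 11), (38, Gus, 18), (38, Gus, 33), (38, Gus, 39), (38, Gus, 8)}.
π[price, cname]: project onto (price, cname) (5 duplicate(s) eliminated) → {(11, Gus), (18, Gus), (33, Gus), (39, Gus), (8, Gus)}
Taking the difference: {(11, Gus), (18, Gus), (39, Gus), (8, Gus)}

{(11, Gus), (18, Gus), (39, Gus), (8, Gus)}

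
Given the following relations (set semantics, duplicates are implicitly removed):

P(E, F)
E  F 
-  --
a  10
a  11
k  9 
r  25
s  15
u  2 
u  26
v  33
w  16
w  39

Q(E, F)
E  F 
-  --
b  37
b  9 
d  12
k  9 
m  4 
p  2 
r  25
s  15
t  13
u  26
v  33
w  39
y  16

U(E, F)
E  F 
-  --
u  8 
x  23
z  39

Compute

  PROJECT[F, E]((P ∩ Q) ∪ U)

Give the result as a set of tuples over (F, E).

Taking the intersection: {(k, 9), (r, 25), (s, 15), (u, 26), (v, 33), (w, 39)}
Taking the union: {(k, 9), (r, 25), (s, 15), (u, 26), (u, 8), (v, 33), (w, 39), (x, 23), (z, 39)}
π_{F, E} gives {(15, s), (23, x), (25, r), (26, u), (33, v), (39, w), (39, z), (8, u), (9, k)}.

{(15, s), (23, x), (25, r), (26, u), (33, v), (39, w), (39, z), (8, u), (9, k)}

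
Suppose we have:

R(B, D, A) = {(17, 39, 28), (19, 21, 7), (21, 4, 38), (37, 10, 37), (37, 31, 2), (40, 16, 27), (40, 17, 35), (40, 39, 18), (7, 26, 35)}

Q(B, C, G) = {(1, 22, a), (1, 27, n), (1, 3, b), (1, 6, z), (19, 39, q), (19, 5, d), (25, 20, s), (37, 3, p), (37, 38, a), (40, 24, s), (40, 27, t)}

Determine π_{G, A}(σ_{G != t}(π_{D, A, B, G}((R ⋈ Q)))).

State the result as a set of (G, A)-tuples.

{(a, 2), (a, 37), (d, 7), (p, 2), (p, 37), (q, 7), (s, 18), (s, 27), (s, 35)}

Natural join on B: {(19, 21, 7, 39, q), (19, 21, 7, 5, d), (37, 10, 37, 3, p), (37, 10, 37, 38, a), (37, 31, 2, 3, p), (37, 31, 2, 38, a), (40, 16, 27, 24, s), (40, 16, 27, 27, t), (40, 17, 35, 24, s), (40, 17, 35, 27, t), (40, 39, 18, 24, s), (40, 39, 18, 27, t)}
Keep only column(s) D, A, B, G: {(10, 37, 37, a), (10, 37, 37, p), (16, 27, 40, s), (16, 27, 40, t), (17, 35, 40, s), (17, 35, 40, t), (21, 7, 19, d), (21, 7, 19, q), (31, 2, 37, a), (31, 2, 37, p), (39, 18, 40, s), (39, 18, 40, t)}
Filtering on G != t leaves {(10, 37, 37, a), (10, 37, 37, p), (16, 27, 40, s), (17, 35, 40, s), (21, 7, 19, d), (21, 7, 19, q), (31, 2, 37, a), (31, 2, 37, p), (39, 18, 40, s)}.
Keep only column(s) G, A: {(a, 2), (a, 37), (d, 7), (p, 2), (p, 37), (q, 7), (s, 18), (s, 27), (s, 35)}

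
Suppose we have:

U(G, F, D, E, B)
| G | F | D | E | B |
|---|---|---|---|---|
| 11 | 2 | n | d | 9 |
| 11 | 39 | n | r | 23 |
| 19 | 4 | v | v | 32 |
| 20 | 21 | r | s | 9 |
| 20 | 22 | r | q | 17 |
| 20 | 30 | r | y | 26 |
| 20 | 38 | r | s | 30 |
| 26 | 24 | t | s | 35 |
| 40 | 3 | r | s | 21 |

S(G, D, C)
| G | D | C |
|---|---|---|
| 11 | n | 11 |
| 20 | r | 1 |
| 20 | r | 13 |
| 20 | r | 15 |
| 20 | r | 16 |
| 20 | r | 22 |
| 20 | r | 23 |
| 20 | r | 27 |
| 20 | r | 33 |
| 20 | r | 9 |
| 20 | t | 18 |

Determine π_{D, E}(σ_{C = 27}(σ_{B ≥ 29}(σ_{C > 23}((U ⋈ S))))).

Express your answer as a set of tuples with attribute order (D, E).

{(r, s)}

U ⋈ S (natural join on G, D): {(11, 2, n, d, 9, 11), (11, 39, n, r, 23, 11), (20, 21, r, s, 9, 1), (20, 21, r, s, 9, 13), (20, 21, r, s, 9, 15), (20, 21, r, s, 9, 16), (20, 21, r, s, 9, 22), (20, 21, r, s, 9, 23), (20, 21, r, s, 9, 27), (20, 21, r, s, 9, 33), (20, 21, r, s, 9, 9), (20, 22, r, q, 17, 1), (20, 22, r, q, 17, 13), (20, 22, r, q, 17, 15), (20, 22, r, q, 17, 16), (20, 22, r, q, 17, 22), (20, 22, r, q, 17, 23), (20, 22, r, q, 17, 27), (20, 22, r, q, 17, 33), (20, 22, r, q, 17, 9), (20, 30, r, y, 26, 1), (20, 30, r, y, 26, 13), (20, 30, r, y, 26, 15), (20, 30, r, y, 26, 16), (20, 30, r, y, 26, 22), (20, 30, r, y, 26, 23), (20, 30, r, y, 26, 27), (20, 30, r, y, 26, 33), (20, 30, r, y, 26, 9), (20, 38, r, s, 30, 1), (20, 38, r, s, 30, 13), (20, 38, r, s, 30, 15), (20, 38, r, s, 30, 16), (20, 38, r, s, 30, 22), (20, 38, r, s, 30, 23), (20, 38, r, s, 30, 27), (20, 38, r, s, 30, 33), (20, 38, r, s, 30, 9)}
σ[C > 23]: keep tuples satisfying C > 23 → {(20, 21, r, s, 9, 27), (20, 21, r, s, 9, 33), (20, 22, r, q, 17, 27), (20, 22, r, q, 17, 33), (20, 30, r, y, 26, 27), (20, 30, r, y, 26, 33), (20, 38, r, s, 30, 27), (20, 38, r, s, 30, 33)}
σ[B ≥ 29]: keep tuples satisfying B ≥ 29 → {(20, 38, r, s, 30, 27), (20, 38, r, s, 30, 33)}
σ[C = 27]: keep tuples satisfying C = 27 → {(20, 38, r, s, 30, 27)}
π[D, E]: project onto (D, E) → {(r, s)}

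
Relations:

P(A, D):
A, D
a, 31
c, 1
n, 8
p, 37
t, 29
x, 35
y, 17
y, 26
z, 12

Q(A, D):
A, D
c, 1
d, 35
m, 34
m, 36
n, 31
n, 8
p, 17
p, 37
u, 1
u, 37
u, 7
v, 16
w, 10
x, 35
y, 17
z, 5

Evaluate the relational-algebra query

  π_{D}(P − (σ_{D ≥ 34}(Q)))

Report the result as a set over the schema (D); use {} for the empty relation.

{1, 12, 17, 26, 29, 31, 8}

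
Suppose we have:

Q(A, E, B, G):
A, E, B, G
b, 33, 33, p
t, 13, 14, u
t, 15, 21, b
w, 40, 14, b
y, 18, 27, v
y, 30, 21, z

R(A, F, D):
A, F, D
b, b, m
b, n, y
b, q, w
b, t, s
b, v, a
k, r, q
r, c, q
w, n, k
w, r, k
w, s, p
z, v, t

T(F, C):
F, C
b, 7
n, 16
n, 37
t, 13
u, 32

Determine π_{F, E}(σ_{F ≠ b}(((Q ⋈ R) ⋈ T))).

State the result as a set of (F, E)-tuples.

{(n, 33), (n, 40), (t, 33)}

Natural join on A: {(b, 33, 33, p, b, m), (b, 33, 33, p, n, y), (b, 33, 33, p, q, w), (b, 33, 33, p, t, s), (b, 33, 33, p, v, a), (w, 40, 14, b, n, k), (w, 40, 14, b, r, k), (w, 40, 14, b, s, p)}
Natural join on F: {(b, 33, 33, p, b, m, 7), (b, 33, 33, p, n, y, 16), (b, 33, 33, p, n, y, 37), (b, 33, 33, p, t, s, 13), (w, 40, 14, b, n, k, 16), (w, 40, 14, b, n, k, 37)}
Selection F ≠ b: {(b, 33, 33, p, n, y, 16), (b, 33, 33, p, n, y, 37), (b, 33, 33, p, t, s, 13), (w, 40, 14, b, n, k, 16), (w, 40, 14, b, n, k, 37)}
Keep only column(s) F, E (2 duplicate(s) eliminated): {(n, 33), (n, 40), (t, 33)}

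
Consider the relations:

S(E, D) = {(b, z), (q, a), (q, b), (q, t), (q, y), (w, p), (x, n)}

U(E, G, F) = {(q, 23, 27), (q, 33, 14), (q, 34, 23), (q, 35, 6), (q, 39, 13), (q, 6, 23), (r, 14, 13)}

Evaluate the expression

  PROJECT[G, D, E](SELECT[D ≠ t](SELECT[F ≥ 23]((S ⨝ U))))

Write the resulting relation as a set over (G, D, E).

{(23, a, q), (23, b, q), (23, y, q), (34, a, q), (34, b, q), (34, y, q), (6, a, q), (6, b, q), (6, y, q)}

S ⋈ U (natural join on E): {(q, a, 23, 27), (q, a, 33, 14), (q, a, 34, 23), (q, a, 35, 6), (q, a, 39, 13), (q, a, 6, 23), (q, b, 23, 27), (q, b, 33, 14), (q, b, 34, 23), (q, b, 35, 6), (q, b, 39, 13), (q, b, 6, 23), (q, t, 23, 27), (q, t, 33, 14), (q, t, 34, 23), (q, t, 35, 6), (q, t, 39, 13), (q, t, 6, 23), (q, y, 23, 27), (q, y, 33, 14), (q, y, 34, 23), (q, y, 35, 6), (q, y, 39, 13), (q, y, 6, 23)}
Filtering on F ≥ 23 leaves {(q, a, 23, 27), (q, a, 34, 23), (q, a, 6, 23), (q, b, 23, 27), (q, b, 34, 23), (q, b, 6, 23), (q, t, 23, 27), (q, t, 34, 23), (q, t, 6, 23), (q, y, 23, 27), (q, y, 34, 23), (q, y, 6, 23)}.
Filtering on D ≠ t leaves {(q, a, 23, 27), (q, a, 34, 23), (q, a, 6, 23), (q, b, 23, 27), (q, b, 34, 23), (q, b, 6, 23), (q, y, 23, 27), (q, y, 34, 23), (q, y, 6, 23)}.
π_{G, D, E} gives {(23, a, q), (23, b, q), (23, y, q), (34, a, q), (34, b, q), (34, y, q), (6, a, q), (6, b, q), (6, y, q)}.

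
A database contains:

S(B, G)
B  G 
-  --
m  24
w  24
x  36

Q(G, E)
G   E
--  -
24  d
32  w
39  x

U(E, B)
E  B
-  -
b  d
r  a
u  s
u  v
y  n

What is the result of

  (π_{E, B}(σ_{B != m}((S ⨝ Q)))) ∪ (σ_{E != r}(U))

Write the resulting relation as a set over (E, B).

{(b, d), (d, w), (u, s), (u, v), (y, n)}

Joining S and Q on G yields {(m, 24, d), (w, 24, d)}.
Filtering on B != m leaves {(w, 24, d)}.
π_{E, B} gives {(d, w)}.
Filtering on E != r leaves {(b, d), (u, s), (u, v), (y, n)}.
Taking the union: {(b, d), (d, w), (u, s), (u, v), (y, n)}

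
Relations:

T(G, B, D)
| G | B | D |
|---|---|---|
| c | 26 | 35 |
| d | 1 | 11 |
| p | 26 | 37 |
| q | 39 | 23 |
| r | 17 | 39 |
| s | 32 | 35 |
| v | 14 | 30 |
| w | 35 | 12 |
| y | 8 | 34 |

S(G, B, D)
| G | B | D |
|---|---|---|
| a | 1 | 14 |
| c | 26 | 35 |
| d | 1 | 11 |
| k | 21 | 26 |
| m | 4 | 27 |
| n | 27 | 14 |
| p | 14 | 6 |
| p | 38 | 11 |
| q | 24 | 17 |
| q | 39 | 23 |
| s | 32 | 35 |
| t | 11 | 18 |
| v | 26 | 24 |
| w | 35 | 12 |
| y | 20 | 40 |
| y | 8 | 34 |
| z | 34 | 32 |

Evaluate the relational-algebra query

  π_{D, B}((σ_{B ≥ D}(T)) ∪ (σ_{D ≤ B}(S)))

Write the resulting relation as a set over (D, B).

{(11, 38), (12, 35), (14, 27), (17, 24), (23, 39), (24, 26), (32, 34), (6, 14)}

Filtering on B ≥ D leaves {(q, 39, 23), (w, 35, 12)}.
Filtering on D ≤ B leaves {(n, 27, 14), (p, 14, 6), (p, 38, 11), (q, 24, 17), (q, 39, 23), (v, 26, 24), (w, 35, 12), (z, 34, 32)}.
Union: {(q, 39, 23), (w, 35, 12)} with {(n, 27, 14), (p, 14, 6), (p, 38, 11), (q, 24, 17), (q, 39, 23), (v, 26, 24), (w, 35, 12), (z, 34, 32)} → {(n, 27, 14), (p, 14, 6), (p, 38, 11), (q, 24, 17), (q, 39, 23), (v, 26, 24), (w, 35, 12), (z, 34, 32)}
Keep only column(s) D, B: {(11, 38), (12, 35), (14, 27), (17, 24), (23, 39), (24, 26), (32, 34), (6, 14)}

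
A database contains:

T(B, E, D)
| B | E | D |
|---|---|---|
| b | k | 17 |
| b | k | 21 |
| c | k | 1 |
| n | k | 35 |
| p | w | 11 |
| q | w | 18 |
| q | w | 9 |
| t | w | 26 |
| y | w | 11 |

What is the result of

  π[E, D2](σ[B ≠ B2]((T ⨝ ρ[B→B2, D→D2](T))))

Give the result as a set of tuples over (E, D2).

{(k, 1), (k, 17), (k, 21), (k, 35), (w, 11), (w, 18), (w, 26), (w, 9)}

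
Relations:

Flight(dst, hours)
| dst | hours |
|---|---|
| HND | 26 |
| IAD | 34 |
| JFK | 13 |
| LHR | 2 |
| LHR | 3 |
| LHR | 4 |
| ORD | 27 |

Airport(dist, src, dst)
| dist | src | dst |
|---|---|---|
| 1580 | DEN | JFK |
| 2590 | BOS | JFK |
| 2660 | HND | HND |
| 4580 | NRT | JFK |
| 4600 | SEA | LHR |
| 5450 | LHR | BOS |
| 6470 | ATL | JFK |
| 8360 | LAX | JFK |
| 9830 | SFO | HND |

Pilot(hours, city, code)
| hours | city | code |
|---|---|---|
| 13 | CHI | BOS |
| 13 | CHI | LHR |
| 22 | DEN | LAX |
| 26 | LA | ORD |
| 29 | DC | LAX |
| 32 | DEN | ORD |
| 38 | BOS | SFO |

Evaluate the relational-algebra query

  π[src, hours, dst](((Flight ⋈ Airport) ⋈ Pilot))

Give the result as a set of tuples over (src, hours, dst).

{(ATL, 13, JFK), (BOS, 13, JFK), (DEN, 13, JFK), (HND, 26, HND), (LAX, 13, JFK), (NRT, 13, JFK), (SFO, 26, HND)}

Joining Flight and Airport on dst yields {(HND, 26, 2660, HND), (HND, 26, 9830, SFO), (JFK, 13, 1580, DEN), (JFK, 13, 2590, BOS), (JFK, 13, 4580, NRT), (JFK, 13, 6470, ATL), (JFK, 13, 8360, LAX), (LHR, 2, 4600, SEA), (LHR, 3, 4600, SEA), (LHR, 4, 4600, SEA)}.
Joining (Flight ⋈ Airport) and Pilot on hours yields {(HND, 26, 2660, HND, LA, ORD), (HND, 26, 9830, SFO, LA, ORD), (JFK, 13, 1580, DEN, CHI, BOS), (JFK, 13, 1580, DEN, CHI, LHR), (JFK, 13, 2590, BOS, CHI, BOS), (JFK, 13, 2590, BOS, CHI, LHR), (JFK, 13, 4580, NRT, CHI, BOS), (JFK, 13, 4580, NRT, CHI, LHR), (JFK, 13, 6470, ATL, CHI, BOS), (JFK, 13, 6470, ATL, CHI, LHR), (JFK, 13, 8360, LAX, CHI, BOS), (JFK, 13, 8360, LAX, CHI, LHR)}.
Projecting to src, hours, dst (5 duplicate(s) eliminated): {(ATL, 13, JFK), (BOS, 13, JFK), (DEN, 13, JFK), (HND, 26, HND), (LAX, 13, JFK), (NRT, 13, JFK), (SFO, 26, HND)}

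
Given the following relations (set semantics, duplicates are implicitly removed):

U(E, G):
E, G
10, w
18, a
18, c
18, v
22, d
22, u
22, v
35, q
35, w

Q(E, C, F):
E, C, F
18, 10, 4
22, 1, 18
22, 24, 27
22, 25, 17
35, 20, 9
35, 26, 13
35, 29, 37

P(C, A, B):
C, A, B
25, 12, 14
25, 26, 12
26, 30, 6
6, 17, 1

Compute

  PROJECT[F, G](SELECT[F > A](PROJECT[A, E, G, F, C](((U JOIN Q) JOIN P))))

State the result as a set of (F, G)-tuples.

{(17, d), (17, u), (17, v)}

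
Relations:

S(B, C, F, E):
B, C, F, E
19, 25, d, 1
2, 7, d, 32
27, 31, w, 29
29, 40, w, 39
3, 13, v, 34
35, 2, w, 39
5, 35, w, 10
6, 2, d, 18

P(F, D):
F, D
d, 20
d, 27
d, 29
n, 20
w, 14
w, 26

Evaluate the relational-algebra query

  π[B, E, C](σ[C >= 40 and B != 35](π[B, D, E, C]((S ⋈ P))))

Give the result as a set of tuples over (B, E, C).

{(29, 39, 40)}

Joining S and P on F yields {(19, 25, d, 1, 20), (19, 25, d, 1, 27), (19, 25, d, 1, 29), (2, 7, d, 32, 20), (2, 7, d, 32, 27), (2, 7, d, 32, 29), (27, 31, w, 29, 14), (27, 31, w, 29, 26), (29, 40, w, 39, 14), (29, 40, w, 39, 26), (35, 2, w, 39, 14), (35, 2, w, 39, 26), (5, 35, w, 10, 14), (5, 35, w, 10, 26), (6, 2, d, 18, 20), (6, 2, d, 18, 27), (6, 2, d, 18, 29)}.
Keep only column(s) B, D, E, C: {(19, 20, 1, 25), (19, 27, 1, 25), (19, 29, 1, 25), (2, 20, 32, 7), (2, 27, 32, 7), (2, 29, 32, 7), (27, 14, 29, 31), (27, 26, 29, 31), (29, 14, 39, 40), (29, 26, 39, 40), (35, 14, 39, 2), (35, 26, 39, 2), (5, 14, 10, 35), (5, 26, 10, 35), (6, 20, 18, 2), (6, 27, 18, 2), (6, 29, 18, 2)}
σ[C >= 40 and B != 35]: keep tuples satisfying C >= 40 and B != 35 → {(29, 14, 39, 40), (29, 26, 39, 40)}
Keep only column(s) B, E, C (1 duplicate(s) eliminated): {(29, 39, 40)}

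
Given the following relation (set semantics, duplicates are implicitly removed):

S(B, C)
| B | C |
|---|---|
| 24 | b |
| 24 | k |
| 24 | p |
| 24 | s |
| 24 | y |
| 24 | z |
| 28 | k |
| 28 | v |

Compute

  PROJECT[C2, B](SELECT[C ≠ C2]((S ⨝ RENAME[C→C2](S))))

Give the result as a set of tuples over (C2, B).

ρ[C→C2]: schema becomes (B, C2); tuples unchanged.
Joining S and RENAME[C→C2](S) on B yields {(24, b, b), (24, b, k), (24, b, p), (24, b, s), (24, b, y), (24, b, z), (24, k, b), (24, k, k), (24, k, p), (24, k, s), (24, k, y), (24, k, z), (24, p, b), (24, p, k), (24, p, p), (24, p, s), (24, p, y), (24, p, z), (24, s, b), (24, s, k), (24, s, p), (24, s, s), (24, s, y), (24, s, z), (24, y, b), (24, y, k), (24, y, p), (24, y, s), (24, y, y), (24, y, z), (24, z, b), (24, z, k), (24, z, p), (24, z, s), (24, z, y), (24, z, z), (28, k, k), (28, k, v), (28, v, k), (28, v, v)}.
Selection C ≠ C2: {(24, b, k), (24, b, p), (24, b, s), (24, b, y), (24, b, z), (24, k, b), (24, k, p), (24, k, s), (24, k, y), (24, k, z), (24, p, b), (24, p, k), (24, p, s), (24, p, y), (24, p, z), (24, s, b), (24, s, k), (24, s, p), (24, s, y), (24, s, z), (24, y, b), (24, y, k), (24, y, p), (24, y, s), (24, y, z), (24, z, b), (24, z, k), (24, z, p), (24, z, s), (24, z, y), (28, k, v), (28, v, k)}
π_{C2, B} gives {(b, 24), (k, 24), (k, 28), (p, 24), (s, 24), (v, 28), (y, 24), (z, 24)} (24 duplicate(s) eliminated).

{(b, 24), (k, 24), (k, 28), (p, 24), (s, 24), (v, 28), (y, 24), (z, 24)}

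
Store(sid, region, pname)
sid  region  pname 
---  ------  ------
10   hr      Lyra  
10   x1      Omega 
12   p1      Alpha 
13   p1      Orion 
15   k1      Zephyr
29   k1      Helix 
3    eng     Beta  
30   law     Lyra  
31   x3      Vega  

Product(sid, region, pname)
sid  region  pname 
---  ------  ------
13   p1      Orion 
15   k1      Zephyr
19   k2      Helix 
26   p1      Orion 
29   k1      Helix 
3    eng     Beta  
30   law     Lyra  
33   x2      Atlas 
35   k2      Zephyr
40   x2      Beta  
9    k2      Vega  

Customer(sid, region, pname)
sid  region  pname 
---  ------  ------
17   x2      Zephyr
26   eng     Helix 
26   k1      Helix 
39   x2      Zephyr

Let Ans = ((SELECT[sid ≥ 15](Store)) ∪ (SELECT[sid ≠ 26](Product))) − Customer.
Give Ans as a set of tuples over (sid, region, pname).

Selection sid ≥ 15: {(15, k1, Zephyr), (29, k1, Helix), (30, law, Lyra), (31, x3, Vega)}
Selection sid ≠ 26: {(13, p1, Orion), (15, k1, Zephyr), (19, k2, Helix), (29, k1, Helix), (3, eng, Beta), (30, law, Lyra), (33, x2, Atlas), (35, k2, Zephyr), (40, x2, Beta), (9, k2, Vega)}
Set union of the two operands is {(13, p1, Orion), (15, k1, Zephyr), (19, k2, Helix), (29, k1, Helix), (3, eng, Beta), (30, law, Lyra), (31, x3, Vega), (33, x2, Atlas), (35, k2, Zephyr), (40, x2, Beta), (9, k2, Vega)}.
Set difference of the two operands is {(13, p1, Orion), (15, k1, Zephyr), (19, k2, Helix), (29, k1, Helix), (3, eng, Beta), (30, law, Lyra), (31, x3, Vega), (33, x2, Atlas), (35, k2, Zephyr), (40, x2, Beta), (9, k2, Vega)}.

{(13, p1, Orion), (15, k1, Zephyr), (19, k2, Helix), (29, k1, Helix), (3, eng, Beta), (30, law, Lyra), (31, x3, Vega), (33, x2, Atlas), (35, k2, Zephyr), (40, x2, Beta), (9, k2, Vega)}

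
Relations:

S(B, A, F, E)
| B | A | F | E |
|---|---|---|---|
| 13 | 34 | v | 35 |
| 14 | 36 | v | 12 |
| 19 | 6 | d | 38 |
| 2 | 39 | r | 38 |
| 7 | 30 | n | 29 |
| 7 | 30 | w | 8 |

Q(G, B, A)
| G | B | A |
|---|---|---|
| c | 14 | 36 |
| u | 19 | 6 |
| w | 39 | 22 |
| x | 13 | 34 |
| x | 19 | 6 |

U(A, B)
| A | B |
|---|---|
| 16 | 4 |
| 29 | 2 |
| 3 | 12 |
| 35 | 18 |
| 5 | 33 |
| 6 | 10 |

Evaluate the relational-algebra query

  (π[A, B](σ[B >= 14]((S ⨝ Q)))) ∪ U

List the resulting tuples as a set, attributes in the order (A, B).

S ⋈ Q (natural join on B, A): {(13, 34, v, 35, x), (14, 36, v, 12, c), (19, 6, d, 38, u), (19, 6, d, 38, x)}
σ[B >= 14]: keep tuples satisfying B >= 14 → {(14, 36, v, 12, c), (19, 6, d, 38, u), (19, 6, d, 38, x)}
π[A, B]: project onto (A, B) (1 duplicate(s) eliminated) → {(36, 14), (6, 19)}
Taking the union: {(16, 4), (29, 2), (3, 12), (35, 18), (36, 14), (5, 33), (6, 10), (6, 19)}

{(16, 4), (29, 2), (3, 12), (35, 18), (36, 14), (5, 33), (6, 10), (6, 19)}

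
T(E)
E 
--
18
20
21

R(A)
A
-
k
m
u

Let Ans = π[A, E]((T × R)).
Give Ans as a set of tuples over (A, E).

T × R: Cartesian product, 3·3 = 9 tuples over (E, A).
Projecting to A, E: {(k, 18), (k, 20), (k, 21), (m, 18), (m, 20), (m, 21), (u, 18), (u, 20), (u, 21)}

{(k, 18), (k, 20), (k, 21), (m, 18), (m, 20), (m, 21), (u, 18), (u, 20), (u, 21)}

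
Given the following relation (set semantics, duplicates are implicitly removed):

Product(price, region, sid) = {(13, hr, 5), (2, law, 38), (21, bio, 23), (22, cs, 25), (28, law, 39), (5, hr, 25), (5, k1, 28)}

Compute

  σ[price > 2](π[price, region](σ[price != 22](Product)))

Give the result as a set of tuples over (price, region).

σ[price != 22]: keep tuples satisfying price != 22 → {(13, hr, 5), (2, law, 38), (21, bio, 23), (28, law, 39), (5, hr, 25), (5, k1, 28)}
Keep only column(s) price, region: {(13, hr), (2, law), (21, bio), (28, law), (5, hr), (5, k1)}
σ[price > 2]: keep tuples satisfying price > 2 → {(13, hr), (21, bio), (28, law), (5, hr), (5, k1)}

{(13, hr), (21, bio), (28, law), (5, hr), (5, k1)}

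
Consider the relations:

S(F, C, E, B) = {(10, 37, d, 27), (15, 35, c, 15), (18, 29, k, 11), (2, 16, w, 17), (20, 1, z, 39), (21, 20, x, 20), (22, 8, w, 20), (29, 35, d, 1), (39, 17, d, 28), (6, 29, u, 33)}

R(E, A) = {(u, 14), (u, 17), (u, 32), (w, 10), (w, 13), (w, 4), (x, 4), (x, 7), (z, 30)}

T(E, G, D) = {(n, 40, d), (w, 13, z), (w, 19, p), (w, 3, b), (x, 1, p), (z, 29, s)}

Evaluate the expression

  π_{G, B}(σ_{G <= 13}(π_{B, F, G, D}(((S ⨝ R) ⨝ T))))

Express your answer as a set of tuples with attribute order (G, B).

S ⋈ R (natural join on E): {(2, 16, w, 17, 10), (2, 16, w, 17, 13), (2, 16, w, 17, 4), (20, 1, z, 39, 30), (21, 20, x, 20, 4), (21, 20, x, 20, 7), (22, 8, w, 20, 10), (22, 8, w, 20, 13), (22, 8, w, 20, 4), (6, 29, u, 33, 14), (6, 29, u, 33, 17), (6, 29, u, 33, 32)}
(S ⨝ R) ⋈ T (natural join on E): {(2, 16, w, 17, 10, 13, z), (2, 16, w, 17, 10, 19, p), (2, 16, w, 17, 10, 3, b), (2, 16, w, 17, 13, 13, z), (2, 16, w, 17, 13, 19, p), (2, 16, w, 17, 13, 3, b), (2, 16, w, 17, 4, 13, z), (2, 16, w, 17, 4, 19, p), (2, 16, w, 17, 4, 3, b), (20, 1, z, 39, 30, 29, s), (21, 20, x, 20, 4, 1, p), (21, 20, x, 20, 7, 1, p), (22, 8, w, 20, 10, 13, z), (22, 8, w, 20, 10, 19, p), (22, 8, w, 20, 10, 3, b), (22, 8, w, 20, 13, 13, z), (22, 8, w, 20, 13, 19, p), (22, 8, w, 20, 13, 3, b), (22, 8, w, 20, 4, 13, z), (22, 8, w, 20, 4, 19, p), (22, 8, w, 20, 4, 3, b)}
π[B, F, G, D]: project onto (B, F, G, D) (13 duplicate(s) eliminated) → {(17, 2, 13, z), (17, 2, 19, p), (17, 2, 3, b), (20, 21, 1, p), (20, 22, 13, z), (20, 22, 19, p), (20, 22, 3, b), (39, 20, 29, s)}
Selection G <= 13: {(17, 2, 13, z), (17, 2, 3, b), (20, 21, 1, p), (20, 22, 13, z), (20, 22, 3, b)}
π[G, B]: project onto (G, B) → {(1, 20), (13, 17), (13, 20), (3, 17), (3, 20)}

{(1, 20), (13, 17), (13, 20), (3, 17), (3, 20)}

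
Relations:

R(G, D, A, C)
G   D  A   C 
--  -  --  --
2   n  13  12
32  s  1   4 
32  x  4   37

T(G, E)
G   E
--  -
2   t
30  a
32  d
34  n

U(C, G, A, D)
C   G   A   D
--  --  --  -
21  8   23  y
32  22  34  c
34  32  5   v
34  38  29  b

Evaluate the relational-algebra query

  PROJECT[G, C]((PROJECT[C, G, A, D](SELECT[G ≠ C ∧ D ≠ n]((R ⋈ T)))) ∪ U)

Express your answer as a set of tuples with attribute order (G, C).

Natural join on G: {(2, n, 13, 12, t), (32, s, 1, 4, d), (32, x, 4, 37, d)}
Filtering on G ≠ C ∧ D ≠ n leaves {(32, s, 1, 4, d), (32, x, 4, 37, d)}.
Projecting to C, G, A, D: {(37, 32, 4, x), (4, 32, 1, s)}
Set union of the two operands is {(21, 8, 23, y), (32, 22, 34, c), (34, 32, 5, v), (34, 38, 29, b), (37, 32, 4, x), (4, 32, 1, s)}.
Projecting to G, C: {(22, 32), (32, 34), (32, 37), (32, 4), (38, 34), (8, 21)}

{(22, 32), (32, 34), (32, 37), (32, 4), (38, 34), (8, 21)}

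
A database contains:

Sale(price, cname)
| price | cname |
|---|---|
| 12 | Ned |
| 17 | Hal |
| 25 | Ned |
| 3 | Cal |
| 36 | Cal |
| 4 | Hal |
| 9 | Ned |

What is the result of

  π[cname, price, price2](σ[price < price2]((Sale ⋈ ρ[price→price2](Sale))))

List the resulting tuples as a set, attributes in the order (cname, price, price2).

{(Cal, 3, 36), (Hal, 4, 17), (Ned, 12, 25), (Ned, 9, 12), (Ned, 9, 25)}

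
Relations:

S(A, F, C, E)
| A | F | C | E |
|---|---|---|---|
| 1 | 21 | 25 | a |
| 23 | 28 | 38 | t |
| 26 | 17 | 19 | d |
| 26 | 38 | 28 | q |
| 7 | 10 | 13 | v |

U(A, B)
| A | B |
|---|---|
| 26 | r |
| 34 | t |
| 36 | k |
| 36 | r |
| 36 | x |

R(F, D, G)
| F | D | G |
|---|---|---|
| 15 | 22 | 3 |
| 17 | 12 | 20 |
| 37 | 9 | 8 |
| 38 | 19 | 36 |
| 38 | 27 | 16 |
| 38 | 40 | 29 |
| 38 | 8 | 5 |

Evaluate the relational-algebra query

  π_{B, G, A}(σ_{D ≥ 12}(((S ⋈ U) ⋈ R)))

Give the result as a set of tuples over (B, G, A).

Joining S and U on A yields {(26, 17, 19, d, r), (26, 38, 28, q, r)}.
Joining (S ⋈ U) and R on F yields {(26, 17, 19, d, r, 12, 20), (26, 38, 28, q, r, 19, 36), (26, 38, 28, q, r, 27, 16), (26, 38, 28, q, r, 40, 29), (26, 38, 28, q, r, 8, 5)}.
Filtering on D ≥ 12 leaves {(26, 17, 19, d, r, 12, 20), (26, 38, 28, q, r, 19, 36), (26, 38, 28, q, r, 27, 16), (26, 38, 28, q, r, 40, 29)}.
Projecting to B, G, A: {(r, 16, 26), (r, 20, 26), (r, 29, 26), (r, 36, 26)}

{(r, 16, 26), (r, 20, 26), (r, 29, 26), (r, 36, 26)}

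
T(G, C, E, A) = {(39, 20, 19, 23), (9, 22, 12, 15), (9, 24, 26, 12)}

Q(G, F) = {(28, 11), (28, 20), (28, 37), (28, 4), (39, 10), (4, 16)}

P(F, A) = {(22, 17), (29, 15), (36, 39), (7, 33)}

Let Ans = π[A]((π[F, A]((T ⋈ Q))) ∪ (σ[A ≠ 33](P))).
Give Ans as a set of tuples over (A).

Joining T and Q on G yields {(39, 20, 19, 23, 10)}.
Projecting to F, A: {(10, 23)}
Apply σ_{A ≠ 33}; surviving tuples: {(22, 17), (29, 15), (36, 39)}
Taking the union: {(10, 23), (22, 17), (29, 15), (36, 39)}
Projecting to A: {15, 17, 23, 39}

{15, 17, 23, 39}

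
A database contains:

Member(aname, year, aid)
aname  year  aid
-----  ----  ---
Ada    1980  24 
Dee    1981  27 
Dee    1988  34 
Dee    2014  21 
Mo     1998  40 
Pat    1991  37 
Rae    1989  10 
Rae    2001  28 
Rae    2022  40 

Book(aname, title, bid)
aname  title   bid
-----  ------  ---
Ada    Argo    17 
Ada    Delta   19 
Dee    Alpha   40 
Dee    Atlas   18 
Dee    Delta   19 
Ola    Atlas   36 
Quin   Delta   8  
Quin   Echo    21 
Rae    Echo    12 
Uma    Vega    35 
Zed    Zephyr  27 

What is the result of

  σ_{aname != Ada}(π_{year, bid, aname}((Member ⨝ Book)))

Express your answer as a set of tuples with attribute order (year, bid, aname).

Joining Member and Book on aname yields {(Ada, 1980, 24, Argo, 17), (Ada, 1980, 24, Delta, 19), (Dee, 1981, 27, Alpha, 40), (Dee, 1981, 27, Atlas, 18), (Dee, 1981, 27, Delta, 19), (Dee, 1988, 34, Alpha, 40), (Dee, 1988, 34, Atlas, 18), (Dee, 1988, 34, Delta, 19), (Dee, 2014, 21, Alpha, 40), (Dee, 2014, 21, Atlas, 18), (Dee, 2014, 21, Delta, 19), (Rae, 1989, 10, Echo, 12), (Rae, 2001, 28, Echo, 12), (Rae, 2022, 40, Echo, 12)}.
Projecting to year, bid, aname: {(1980, 17, Ada), (1980, 19, Ada), (1981, 18, Dee), (1981, 19, Dee), (1981, 40, Dee), (1988, 18, Dee), (1988, 19, Dee), (1988, 40, Dee), (1989, 12, Rae), (2001, 12, Rae), (2014, 18, Dee), (2014, 19, Dee), (2014, 40, Dee), (2022, 12, Rae)}
Filtering on aname != Ada leaves {(1981, 18, Dee), (1981, 19, Dee), (1981, 40, Dee), (1988, 18, Dee), (1988, 19, Dee), (1988, 40, Dee), (1989, 12, Rae), (2001, 12, Rae), (2014, 18, Dee), (2014, 19, Dee), (2014, 40, Dee), (2022, 12, Rae)}.

{(1981, 18, Dee), (1981, 19, Dee), (1981, 40, Dee), (1988, 18, Dee), (1988, 19, Dee), (1988, 40, Dee), (1989, 12, Rae), (2001, 12, Rae), (2014, 18, Dee), (2014, 19, Dee), (2014, 40, Dee), (2022, 12, Rae)}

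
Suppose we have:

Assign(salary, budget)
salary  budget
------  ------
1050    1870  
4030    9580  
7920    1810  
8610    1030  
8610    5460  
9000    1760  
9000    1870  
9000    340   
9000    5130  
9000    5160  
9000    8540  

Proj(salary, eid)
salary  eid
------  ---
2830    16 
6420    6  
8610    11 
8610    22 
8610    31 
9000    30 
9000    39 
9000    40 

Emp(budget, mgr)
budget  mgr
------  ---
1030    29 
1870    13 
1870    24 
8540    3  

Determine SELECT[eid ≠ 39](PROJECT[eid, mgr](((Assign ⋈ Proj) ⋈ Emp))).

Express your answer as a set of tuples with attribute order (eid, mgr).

{(11, 29), (22, 29), (30, 13), (30, 24), (30, 3), (31, 29), (40, 13), (40, 24), (40, 3)}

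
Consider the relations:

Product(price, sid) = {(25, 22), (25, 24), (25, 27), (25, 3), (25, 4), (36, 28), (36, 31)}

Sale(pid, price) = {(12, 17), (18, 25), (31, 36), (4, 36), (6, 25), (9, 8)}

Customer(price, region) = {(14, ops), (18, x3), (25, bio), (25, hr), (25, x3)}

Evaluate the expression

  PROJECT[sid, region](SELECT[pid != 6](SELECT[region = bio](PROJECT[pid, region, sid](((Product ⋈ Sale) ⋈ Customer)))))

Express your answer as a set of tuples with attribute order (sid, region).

Joining Product and Sale on price yields {(25, 22, 18), (25, 22, 6), (25, 24, 18), (25, 24, 6), (25, 27, 18), (25, 27, 6), (25, 3, 18), (25, 3, 6), (25, 4, 18), (25, 4, 6), (36, 28, 31), (36, 28, 4), (36, 31, 31), (36, 31, 4)}.
Joining (Product ⋈ Sale) and Customer on price yields {(25, 22, 18, bio), (25, 22, 18, hr), (25, 22, 18, x3), (25, 22, 6, bio), (25, 22, 6, hr), (25, 22, 6, x3), (25, 24, 18, bio), (25, 24, 18, hr), (25, 24, 18, x3), (25, 24, 6, bio), (25, 24, 6, hr), (25, 24, 6, x3), (25, 27, 18, bio), (25, 27, 18, hr), (25, 27, 18, x3), (25, 27, 6, bio), (25, 27, 6, hr), (25, 27, 6, x3), (25, 3, 18, bio), (25, 3, 18, hr), (25, 3, 18, x3), (25, 3, 6, bio), (25, 3, 6, hr), (25, 3, 6, x3), (25, 4, 18, bio), (25, 4, 18, hr), (25, 4, 18, x3), (25, 4, 6, bio), (25, 4, 6, hr), (25, 4, 6, x3)}.
π_{pid, region, sid} gives {(18, bio, 22), (18, bio, 24), (18, bio, 27), (18, bio, 3), (18, bio, 4), (18, hr, 22), (18, hr, 24), (18, hr, 27), (18, hr, 3), (18, hr, 4), (18, x3, 22), (18, x3, 24), (18, x3, 27), (18, x3, 3), (18, x3, 4), (6, bio, 22), (6, bio, 24), (6, bio, 27), (6, bio, 3), (6, bio, 4), (6, hr, 22), (6, hr, 24), (6, hr, 27), (6, hr, 3), (6, hr, 4), (6, x3, 22), (6, x3, 24), (6, x3, 27), (6, x3, 3), (6, x3, 4)}.
Selection region = bio: {(18, bio, 22), (18, bio, 24), (18, bio, 27), (18, bio, 3), (18, bio, 4), (6, bio, 22), (6, bio, 24), (6, bio, 27), (6, bio, 3), (6, bio, 4)}
Selection pid != 6: {(18, bio, 22), (18, bio, 24), (18, bio, 27), (18, bio, 3), (18, bio, 4)}
π_{sid, region} gives {(22, bio), (24, bio), (27, bio), (3, bio), (4, bio)}.

{(22, bio), (24, bio), (27, bio), (3, bio), (4, bio)}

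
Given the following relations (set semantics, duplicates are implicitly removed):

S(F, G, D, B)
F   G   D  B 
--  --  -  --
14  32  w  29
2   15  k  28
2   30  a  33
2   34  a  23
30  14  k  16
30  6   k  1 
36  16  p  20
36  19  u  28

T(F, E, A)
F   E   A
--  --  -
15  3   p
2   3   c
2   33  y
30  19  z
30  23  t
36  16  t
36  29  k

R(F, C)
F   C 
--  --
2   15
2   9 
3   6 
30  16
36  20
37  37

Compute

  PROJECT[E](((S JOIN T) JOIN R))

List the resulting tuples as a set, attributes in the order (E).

{16, 19, 23, 29, 3, 33}

Joining S and T on F yields {(2, 15, k, 28, 3, c), (2, 15, k, 28, 33, y), (2, 30, a, 33, 3, c), (2, 30, a, 33, 33, y), (2, 34, a, 23, 3, c), (2, 34, a, 23, 33, y), (30, 14, k, 16, 19, z), (30, 14, k, 16, 23, t), (30, 6, k, 1, 19, z), (30, 6, k, 1, 23, t), (36, 16, p, 20, 16, t), (36, 16, p, 20, 29, k), (36, 19, u, 28, 16, t), (36, 19, u, 28, 29, k)}.
Joining (S JOIN T) and R on F yields {(2, 15, k, 28, 3, c, 15), (2, 15, k, 28, 3, c, 9), (2, 15, k, 28, 33, y, 15), (2, 15, k, 28, 33, y, 9), (2, 30, a, 33, 3, c, 15), (2, 30, a, 33, 3, c, 9), (2, 30, a, 33, 33, y, 15), (2, 30, a, 33, 33, y, 9), (2, 34, a, 23, 3, c, 15), (2, 34, a, 23, 3, c, 9), (2, 34, a, 23, 33, y, 15), (2, 34, a, 23, 33, y, 9), (30, 14, k, 16, 19, z, 16), (30, 14, k, 16, 23, t, 16), (30, 6, k, 1, 19, z, 16), (30, 6, k, 1, 23, t, 16), (36, 16, p, 20, 16, t, 20), (36, 16, p, 20, 29, k, 20), (36, 19, u, 28, 16, t, 20), (36, 19, u, 28, 29, k, 20)}.
Keep only column(s) E (14 duplicate(s) eliminated): {16, 19, 23, 29, 3, 33}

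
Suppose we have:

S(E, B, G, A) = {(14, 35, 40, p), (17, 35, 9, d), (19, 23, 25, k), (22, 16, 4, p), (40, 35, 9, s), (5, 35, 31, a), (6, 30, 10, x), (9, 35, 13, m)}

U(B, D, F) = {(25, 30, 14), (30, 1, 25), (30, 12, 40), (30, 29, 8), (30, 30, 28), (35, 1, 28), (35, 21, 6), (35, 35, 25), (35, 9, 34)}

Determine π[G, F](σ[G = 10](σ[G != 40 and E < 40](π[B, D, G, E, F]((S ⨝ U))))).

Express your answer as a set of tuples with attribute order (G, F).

{(10, 25), (10, 28), (10, 40), (10, 8)}

Joining S and U on B yields {(14, 35, 40, p, 1, 28), (14, 35, 40, p, 21, 6), (14, 35, 40, p, 35, 25), (14, 35, 40, p, 9, 34), (17, 35, 9, d, 1, 28), (17, 35, 9, d, 21, 6), (17, 35, 9, d, 35, 25), (17, 35, 9, d, 9, 34), (40, 35, 9, s, 1, 28), (40, 35, 9, s, 21, 6), (40, 35, 9, s, 35, 25), (40, 35, 9, s, 9, 34), (5, 35, 31, a, 1, 28), (5, 35, 31, a, 21, 6), (5, 35, 31, a, 35, 25), (5, 35, 31, a, 9, 34), (6, 30, 10, x, 1, 25), (6, 30, 10, x, 12, 40), (6, 30, 10, x, 29, 8), (6, 30, 10, x, 30, 28), (9, 35, 13, m, 1, 28), (9, 35, 13, m, 21, 6), (9, 35, 13, m, 35, 25), (9, 35, 13, m, 9, 34)}.
π[B, D, G, E, F]: project onto (B, D, G, E, F) → {(30, 1, 10, 6, 25), (30, 12, 10, 6, 40), (30, 29, 10, 6, 8), (30, 30, 10, 6, 28), (35, 1, 13, 9, 28), (35, 1, 31, 5, 28), (35, 1, 40, 14, 28), (35, 1, 9, 17, 28), (35, 1, 9, 40, 28), (35, 21, 13, 9, 6), (35, 21, 31, 5, 6), (35, 21, 40, 14, 6), (35, 21, 9, 17, 6), (35, 21, 9, 40, 6), (35, 35, 13, 9, 25), (35, 35, 31, 5, 25), (35, 35, 40, 14, 25), (35, 35, 9, 17, 25), (35, 35, 9, 40, 25), (35, 9, 13, 9, 34), (35, 9, 31, 5, 34), (35, 9, 40, 14, 34), (35, 9, 9, 17, 34), (35, 9, 9, 40, 34)}
Filtering on G != 40 and E < 40 leaves {(30, 1, 10, 6, 25), (30, 12, 10, 6, 40), (30, 29, 10, 6, 8), (30, 30, 10, 6, 28), (35, 1, 13, 9, 28), (35, 1, 31, 5, 28), (35, 1, 9, 17, 28), (35, 21, 13, 9, 6), (35, 21, 31, 5, 6), (35, 21, 9, 17, 6), (35, 35, 13, 9, 25), (35, 35, 31, 5, 25), (35, 35, 9, 17, 25), (35, 9, 13, 9, 34), (35, 9, 31, 5, 34), (35, 9, 9, 17, 34)}.
Filtering on G = 10 leaves {(30, 1, 10, 6, 25), (30, 12, 10, 6, 40), (30, 29, 10, 6, 8), (30, 30, 10, 6, 28)}.
π[G, F]: project onto (G, F) → {(10, 25), (10, 28), (10, 40), (10, 8)}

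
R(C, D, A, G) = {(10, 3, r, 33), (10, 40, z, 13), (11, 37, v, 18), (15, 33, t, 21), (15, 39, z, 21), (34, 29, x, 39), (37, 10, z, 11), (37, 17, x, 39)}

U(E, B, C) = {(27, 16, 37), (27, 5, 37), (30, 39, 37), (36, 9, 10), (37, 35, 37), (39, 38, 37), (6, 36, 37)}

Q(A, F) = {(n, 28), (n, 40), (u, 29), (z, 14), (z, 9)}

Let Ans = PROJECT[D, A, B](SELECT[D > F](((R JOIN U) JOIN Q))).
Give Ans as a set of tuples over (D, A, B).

Joining R and U on C yields {(10, 3, r, 33, 36, 9), (10, 40, z, 13, 36, 9), (37, 10, z, 11, 27, 16), (37, 10, z, 11, 27, 5), (37, 10, z, 11, 30, 39), (37, 10, z, 11, 37, 35), (37, 10, z, 11, 39, 38), (37, 10, z, 11, 6, 36), (37, 17, x, 39, 27, 16), (37, 17, x, 39, 27, 5), (37, 17, x, 39, 30, 39), (37, 17, x, 39, 37, 35), (37, 17, x, 39, 39, 38), (37, 17, x, 39, 6, 36)}.
Joining (R JOIN U) and Q on A yields {(10, 40, z, 13, 36, 9, 14), (10, 40, z, 13, 36, 9, 9), (37, 10, z, 11, 27, 16, 14), (37, 10, z, 11, 27, 16, 9), (37, 10, z, 11, 27, 5, 14), (37, 10, z, 11, 27, 5, 9), (37, 10, z, 11, 30, 39, 14), (37, 10, z, 11, 30, 39, 9), (37, 10, z, 11, 37, 35, 14), (37, 10, z, 11, 37, 35, 9), (37, 10, z, 11, 39, 38, 14), (37, 10, z, 11, 39, 38, 9), (37, 10, z, 11, 6, 36, 14), (37, 10, z, 11, 6, 36, 9)}.
Apply σ_{D > F}; surviving tuples: {(10, 40, z, 13, 36, 9, 14), (10, 40, z, 13, 36, 9, 9), (37, 10, z, 11, 27, 16, 9), (37, 10, z, 11, 27, 5, 9), (37, 10, z, 11, 30, 39, 9), (37, 10, z, 11, 37, 35, 9), (37, 10, z, 11, 39, 38, 9), (37, 10, z, 11, 6, 36, 9)}
Keep only column(s) D, A, B (1 duplicate(s) eliminated): {(10, z, 16), (10, z, 35), (10, z, 36), (10, z, 38), (10, z, 39), (10, z, 5), (40, z, 9)}

{(10, z, 16), (10, z, 35), (10, z, 36), (10, z, 38), (10, z, 39), (10, z, 5), (40, z, 9)}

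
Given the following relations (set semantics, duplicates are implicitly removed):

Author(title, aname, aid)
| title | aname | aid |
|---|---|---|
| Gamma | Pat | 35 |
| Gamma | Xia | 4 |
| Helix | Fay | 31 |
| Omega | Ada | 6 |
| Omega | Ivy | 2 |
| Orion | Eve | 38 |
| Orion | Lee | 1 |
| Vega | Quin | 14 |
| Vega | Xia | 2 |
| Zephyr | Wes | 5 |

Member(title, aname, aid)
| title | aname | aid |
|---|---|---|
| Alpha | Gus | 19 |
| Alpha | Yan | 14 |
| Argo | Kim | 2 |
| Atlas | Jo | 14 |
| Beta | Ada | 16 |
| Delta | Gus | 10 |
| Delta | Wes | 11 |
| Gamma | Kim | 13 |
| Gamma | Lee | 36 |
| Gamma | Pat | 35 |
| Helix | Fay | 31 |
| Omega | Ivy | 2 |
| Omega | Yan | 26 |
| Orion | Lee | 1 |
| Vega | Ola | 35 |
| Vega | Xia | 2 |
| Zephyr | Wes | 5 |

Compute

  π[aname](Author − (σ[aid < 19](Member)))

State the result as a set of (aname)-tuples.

{Ada, Eve, Fay, Pat, Quin, Xia}

Selection aid < 19: {(Alpha, Yan, 14), (Argo, Kim, 2), (Atlas, Jo, 14), (Beta, Ada, 16), (Delta, Gus, 10), (Delta, Wes, 11), (Gamma, Kim, 13), (Omega, Ivy, 2), (Orion, Lee, 1), (Vega, Xia, 2), (Zephyr, Wes, 5)}
Taking the difference: {(Gamma, Pat, 35), (Gamma, Xia, 4), (Helix, Fay, 31), (Omega, Ada, 6), (Orion, Eve, 38), (Vega, Quin, 14)}
π[aname]: project onto (aname) → {Ada, Eve, Fay, Pat, Quin, Xia}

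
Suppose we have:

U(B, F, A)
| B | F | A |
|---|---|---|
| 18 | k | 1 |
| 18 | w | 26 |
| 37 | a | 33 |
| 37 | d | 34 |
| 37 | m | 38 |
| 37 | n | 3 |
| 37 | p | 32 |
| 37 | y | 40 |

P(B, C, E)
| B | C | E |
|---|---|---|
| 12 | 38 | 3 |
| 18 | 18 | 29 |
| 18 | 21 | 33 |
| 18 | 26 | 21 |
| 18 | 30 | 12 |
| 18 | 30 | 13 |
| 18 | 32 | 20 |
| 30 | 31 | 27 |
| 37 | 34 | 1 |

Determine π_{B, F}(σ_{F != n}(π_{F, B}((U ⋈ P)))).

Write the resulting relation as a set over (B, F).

{(18, k), (18, w), (37, a), (37, d), (37, m), (37, p), (37, y)}

Natural join on B: {(18, k, 1, 18, 29), (18, k, 1, 21, 33), (18, k, 1, 26, 21), (18, k, 1, 30, 12), (18, k, 1, 30, 13), (18, k, 1, 32, 20), (18, w, 26, 18, 29), (18, w, 26, 21, 33), (18, w, 26, 26, 21), (18, w, 26, 30, 12), (18, w, 26, 30, 13), (18, w, 26, 32, 20), (37, a, 33, 34, 1), (37, d, 34, 34, 1), (37, m, 38, 34, 1), (37, n, 3, 34, 1), (37, p, 32, 34, 1), (37, y, 40, 34, 1)}
π_{F, B} gives {(a, 37), (d, 37), (k, 18), (m, 37), (n, 37), (p, 37), (w, 18), (y, 37)} (10 duplicate(s) eliminated).
Apply σ_{F != n}; surviving tuples: {(a, 37), (d, 37), (k, 18), (m, 37), (p, 37), (w, 18), (y, 37)}
π_{B, F} gives {(18, k), (18, w), (37, a), (37, d), (37, m), (37, p), (37, y)}.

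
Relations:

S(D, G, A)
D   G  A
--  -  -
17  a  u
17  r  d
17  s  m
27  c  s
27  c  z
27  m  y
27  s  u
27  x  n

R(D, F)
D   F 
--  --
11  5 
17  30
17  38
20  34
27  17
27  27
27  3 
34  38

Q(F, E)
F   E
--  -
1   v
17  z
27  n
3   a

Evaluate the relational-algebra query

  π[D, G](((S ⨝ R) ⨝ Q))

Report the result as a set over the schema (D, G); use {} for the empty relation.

{(27, c), (27, m), (27, s), (27, x)}

Joining S and R on D yields {(17, a, u, 30), (17, a, u, 38), (17, r, d, 30), (17, r, d, 38), (17, s, m, 30), (17, s, m, 38), (27, c, s, 17), (27, c, s, 27), (27, c, s, 3), (27, c, z, 17), (27, c, z, 27), (27, c, z, 3), (27, m, y, 17), (27, m, y, 27), (27, m, y, 3), (27, s, u, 17), (27, s, u, 27), (27, s, u, 3), (27, x, n, 17), (27, x, n, 27), (27, x, n, 3)}.
Joining (S ⨝ R) and Q on F yields {(27, c, s, 17, z), (27, c, s, 27, n), (27, c, s, 3, a), (27, c, z, 17, z), (27, c, z, 27, n), (27, c, z, 3, a), (27, m, y, 17, z), (27, m, y, 27, n), (27, m, y, 3, a), (27, s, u, 17, z), (27, s, u, 27, n), (27, s, u, 3, a), (27, x, n, 17, z), (27, x, n, 27, n), (27, x, n, 3, a)}.
Keep only column(s) D, G (11 duplicate(s) eliminated): {(27, c), (27, m), (27, s), (27, x)}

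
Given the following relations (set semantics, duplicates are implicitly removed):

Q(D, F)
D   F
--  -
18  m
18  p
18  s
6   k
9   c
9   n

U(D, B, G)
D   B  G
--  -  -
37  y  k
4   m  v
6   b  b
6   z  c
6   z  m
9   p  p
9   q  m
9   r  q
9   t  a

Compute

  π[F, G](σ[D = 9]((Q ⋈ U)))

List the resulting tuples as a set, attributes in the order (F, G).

Joining Q and U on D yields {(6, k, b, b), (6, k, z, c), (6, k, z, m), (9, c, p, p), (9, c, q, m), (9, c, r, q), (9, c, t, a), (9, n, p, p), (9, n, q, m), (9, n, r, q), (9, n, t, a)}.
Apply σ_{D = 9}; surviving tuples: {(9, c, p, p), (9, c, q, m), (9, c, r, q), (9, c, t, a), (9, n, p, p), (9, n, q, m), (9, n, r, q), (9, n, t, a)}
π[F, G]: project onto (F, G) → {(c, a), (c, m), (c, p), (c, q), (n, a), (n, m), (n, p), (n, q)}

{(c, a), (c, m), (c, p), (c, q), (n, a), (n, m), (n, p), (n, q)}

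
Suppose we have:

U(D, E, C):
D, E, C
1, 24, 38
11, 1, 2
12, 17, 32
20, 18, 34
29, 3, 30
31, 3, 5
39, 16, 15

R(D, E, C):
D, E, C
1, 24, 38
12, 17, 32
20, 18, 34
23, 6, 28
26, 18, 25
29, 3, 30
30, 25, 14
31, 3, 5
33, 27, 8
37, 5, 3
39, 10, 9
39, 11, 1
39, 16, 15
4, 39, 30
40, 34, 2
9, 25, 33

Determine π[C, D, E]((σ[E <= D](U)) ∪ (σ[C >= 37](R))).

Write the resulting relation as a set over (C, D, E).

σ[E <= D]: keep tuples satisfying E <= D → {(11, 1, 2), (20, 18, 34), (29, 3, 30), (31, 3, 5), (39, 16, 15)}
σ[C >= 37]: keep tuples satisfying C >= 37 → {(1, 24, 38)}
Taking the union: {(1, 24, 38), (11, 1, 2), (20, 18, 34), (29, 3, 30), (31, 3, 5), (39, 16, 15)}
π[C, D, E]: project onto (C, D, E) → {(15, 39, 16), (2, 11, 1), (30, 29, 3), (34, 20, 18), (38, 1, 24), (5, 31, 3)}

{(15, 39, 16), (2, 11, 1), (30, 29, 3), (34, 20, 18), (38, 1, 24), (5, 31, 3)}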